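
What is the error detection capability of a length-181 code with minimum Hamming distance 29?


Detection capability = d_min - 1 = 29 - 1 = 28

28 errors


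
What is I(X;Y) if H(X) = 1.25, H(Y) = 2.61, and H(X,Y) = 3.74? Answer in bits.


I(X;Y) = H(X) + H(Y) - H(X,Y) = 1.25 + 2.61 - 3.74 = 0.12

0.12 bits


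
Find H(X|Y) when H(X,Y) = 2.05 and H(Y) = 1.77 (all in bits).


H(X|Y) = H(X,Y) - H(Y) = 2.05 - 1.77 = 0.28

0.28 bits


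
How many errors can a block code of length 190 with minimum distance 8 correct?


Correction capability = floor((d-1)/2) = floor((8-1)/2) = 3

3 errors


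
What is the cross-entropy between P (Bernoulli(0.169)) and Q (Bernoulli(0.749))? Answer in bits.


H(P,Q) = -p*log2(q) - (1-p)*log2(1-q). -0.169*log2(0.749) = 0.070467; -0.831*log2(0.251) = 1.657214. H(P,Q) = 0.070467 + 1.657214 = 1.7277

1.7277 bits


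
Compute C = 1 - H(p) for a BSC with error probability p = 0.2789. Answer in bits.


H(p) = -p*log2(p) - (1-p)*log2(1-p) = -0.2789*log2(0.2789) - 0.7211*log2(0.7211) = 0.513784 + 0.340164 = 0.8539. C = 1 - H(p) = 1 - 0.8539 = 0.1461

0.1461 bits


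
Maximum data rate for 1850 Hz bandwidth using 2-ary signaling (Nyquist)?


Rate = 2 * B * log2(M) = 2 * 1850 * 1.0 = 3700.0

3700.0 bps


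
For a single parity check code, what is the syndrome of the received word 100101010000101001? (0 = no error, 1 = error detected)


Syndrome = XOR of all bits = 1 XOR 0 XOR 0 XOR 1 XOR 0 XOR 1 XOR 0 XOR 1 XOR 0 XOR 0 XOR 0 XOR 0 XOR 1 XOR 0 XOR 1 XOR 0 XOR 0 XOR 1 = 1

1


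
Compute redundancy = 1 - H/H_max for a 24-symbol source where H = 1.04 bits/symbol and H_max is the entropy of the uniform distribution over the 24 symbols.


H_max = log2(K) = log2(24) = 4.585 bits/symbol. Redundancy = 1 - H/H_max = 1 - 1.04/4.585 = 1 - 0.2268 = 0.7732

0.7732


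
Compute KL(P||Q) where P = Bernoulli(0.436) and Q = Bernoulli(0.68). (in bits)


KL = p*log2(p/q) + (1-p)*log2((1-p)/(1-q)) = 0.436*log2(0.436/0.68) + 0.564*log2(0.564/0.32) = 0.1816

0.1816 bits


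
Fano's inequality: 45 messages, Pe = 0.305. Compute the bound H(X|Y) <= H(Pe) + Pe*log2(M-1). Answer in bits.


H(Pe) = -Pe*log2(Pe) - (1-Pe)*log2(1-Pe) = -0.305*log2(0.305) - 0.695*log2(0.695) = 0.522501 + 0.364816 = 0.8873. Pe*log2(M-1) = 0.305*log2(44) = 1.665127. Bound = H(Pe) + Pe*log2(M-1) = 0.522501 + 0.364816 + 1.665127 = 2.5524

2.5524 bits


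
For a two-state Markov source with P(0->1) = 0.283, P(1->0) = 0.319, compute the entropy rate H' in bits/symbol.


Stationary distribution: pi_0 = p10/(p01+p10) = 0.5299, pi_1 = 0.4701. Entropy rate H' = pi_0*H(p01) + pi_1*H(p10) = 0.5299*0.8595 + 0.4701*0.9033 = 0.8801

0.8801 bits/symbol


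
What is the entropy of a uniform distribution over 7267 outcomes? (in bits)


H = log2(n) = log2(7267) = 12.8271

12.8271 bits


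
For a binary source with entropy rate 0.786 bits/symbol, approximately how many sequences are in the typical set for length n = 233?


log2|A_typical| = nH = 233 * 0.786 = 183.138, so |A_typical| ~ 2^183.138 = 1.349e+55

1.349e+55


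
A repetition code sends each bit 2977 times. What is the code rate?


Rate = k/n = 1/2977

1/2977


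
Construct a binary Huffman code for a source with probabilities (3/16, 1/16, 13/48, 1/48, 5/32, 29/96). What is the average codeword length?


Huffman construction (repeatedly merge the two least-probable nodes; each merge adds 1 bit to every symbol beneath it): 1/48 + 1/16 = 1/12; 1/12 + 5/32 = 23/96; 3/16 + 23/96 = 41/96; 13/48 + 29/96 = 55/96; 41/96 + 55/96 = 1. Resulting codeword lengths (in the order the probabilities were given): (2, 4, 2, 4, 3, 2). L_avg = sum(p_i * l_i) = 3/16*2 + 1/16*4 + 13/48*2 + 1/48*4 + 5/32*3 + 29/96*2 = 223/96 = 2.3229

2.3229 bits


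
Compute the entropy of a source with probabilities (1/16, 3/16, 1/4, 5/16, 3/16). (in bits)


H = -sum(p_i * log2(p_i)). Terms: -(1/16)*log2(1/16) = 0.250000; -(3/16)*log2(3/16) = 0.452820; -(1/4)*log2(1/4) = 0.500000; -(5/16)*log2(5/16) = 0.524397; -(3/16)*log2(3/16) = 0.452820. H = 0.250000 + 0.452820 + 0.500000 + 0.524397 + 0.452820 = 2.18

2.18 bits


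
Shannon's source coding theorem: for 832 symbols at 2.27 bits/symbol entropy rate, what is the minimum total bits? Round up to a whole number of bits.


Minimum bits >= n * H = 832 * 2.27 = 1888.64, rounded up to a whole number of bits = 1889

1889 bits


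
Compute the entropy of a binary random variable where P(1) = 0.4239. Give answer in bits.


H = -p*log2(p) - (1-p)*log2(1-p). -0.4239*log2(0.4239) = 0.524875; -0.5761*log2(0.5761) = 0.458350. H = 0.524875 + 0.458350 = 0.9832

0.9832 bits


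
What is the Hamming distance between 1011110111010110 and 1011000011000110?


Count differing positions: . . . . ^ ^ . ^ . . . ^ . . . . = 4 differences

4


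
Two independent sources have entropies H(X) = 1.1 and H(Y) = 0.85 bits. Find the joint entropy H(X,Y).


For independent variables, H(X,Y) = H(X) + H(Y) = 1.1 + 0.85 = 1.95

1.95 bits


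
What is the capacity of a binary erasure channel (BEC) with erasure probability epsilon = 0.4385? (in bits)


C = 1 - epsilon = 1 - 0.4385 = 0.5615

0.5615 bits


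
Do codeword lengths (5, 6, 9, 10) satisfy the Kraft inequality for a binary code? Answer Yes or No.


Kraft sum = sum(2^(-l_i)) = 0.0498, need <= 1. Result: satisfied (a binary prefix-free code with these lengths exists)

Yes


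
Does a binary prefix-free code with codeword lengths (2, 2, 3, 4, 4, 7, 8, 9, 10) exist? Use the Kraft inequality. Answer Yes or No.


Kraft sum = sum(2^(-l_i)) = 0.7646, need <= 1. Result: satisfied (a binary prefix-free code with these lengths exists)

Yes


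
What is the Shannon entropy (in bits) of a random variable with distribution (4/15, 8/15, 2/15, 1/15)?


H = -sum(p_i * log2(p_i)). Terms: -(4/15)*log2(4/15) = 0.508504; -(8/15)*log2(8/15) = 0.483675; -(2/15)*log2(2/15) = 0.387585; -(1/15)*log2(1/15) = 0.260459. H = 0.508504 + 0.483675 + 0.387585 + 0.260459 = 1.6402

1.6402 bits


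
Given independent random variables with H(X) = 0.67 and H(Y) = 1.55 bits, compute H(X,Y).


For independent variables, H(X,Y) = H(X) + H(Y) = 0.67 + 1.55 = 2.22

2.22 bits


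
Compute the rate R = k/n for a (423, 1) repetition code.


Rate = k/n = 1/423

1/423


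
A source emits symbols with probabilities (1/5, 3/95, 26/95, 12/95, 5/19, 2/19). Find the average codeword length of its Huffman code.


Huffman construction (repeatedly merge the two least-probable nodes; each merge adds 1 bit to every symbol beneath it): 3/95 + 2/19 = 13/95; 12/95 + 13/95 = 5/19; 1/5 + 5/19 = 44/95; 5/19 + 26/95 = 51/95; 44/95 + 51/95 = 1. Resulting codeword lengths (in the order the probabilities were given): (2, 4, 2, 3, 2, 4). L_avg = sum(p_i * l_i) = 1/5*2 + 3/95*4 + 26/95*2 + 12/95*3 + 5/19*2 + 2/19*4 = 12/5 = 2.4

2.4 bits


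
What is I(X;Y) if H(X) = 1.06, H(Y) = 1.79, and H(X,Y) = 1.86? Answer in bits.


I(X;Y) = H(X) + H(Y) - H(X,Y) = 1.06 + 1.79 - 1.86 = 0.99

0.99 bits


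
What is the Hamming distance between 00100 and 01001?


Count differing positions: . ^ ^ . ^ = 3 differences

3


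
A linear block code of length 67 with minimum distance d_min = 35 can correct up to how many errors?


Correction capability = floor((d-1)/2) = floor((35-1)/2) = 17

17 errors


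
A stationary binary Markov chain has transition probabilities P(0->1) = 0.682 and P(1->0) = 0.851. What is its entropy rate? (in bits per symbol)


Stationary distribution: pi_0 = p10/(p01+p10) = 0.5551, pi_1 = 0.4449. Entropy rate H' = pi_0*H(p01) + pi_1*H(p10) = 0.5551*0.9022 + 0.4449*0.6073 = 0.771

0.771 bits/symbol


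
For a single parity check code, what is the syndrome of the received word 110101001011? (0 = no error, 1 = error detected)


Syndrome = XOR of all bits = 1 XOR 1 XOR 0 XOR 1 XOR 0 XOR 1 XOR 0 XOR 0 XOR 1 XOR 0 XOR 1 XOR 1 = 1

1


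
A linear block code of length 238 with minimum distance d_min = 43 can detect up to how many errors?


Detection capability = d_min - 1 = 43 - 1 = 42

42 errors


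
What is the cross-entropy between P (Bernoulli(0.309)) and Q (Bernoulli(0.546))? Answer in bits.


H(P,Q) = -p*log2(q) - (1-p)*log2(1-q). -0.309*log2(0.546) = 0.269765; -0.691*log2(0.454) = 0.787212. H(P,Q) = 0.269765 + 0.787212 = 1.057

1.057 bits


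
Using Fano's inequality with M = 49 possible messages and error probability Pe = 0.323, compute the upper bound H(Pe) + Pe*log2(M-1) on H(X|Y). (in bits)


H(Pe) = -Pe*log2(Pe) - (1-Pe)*log2(1-Pe) = -0.323*log2(0.323) - 0.677*log2(0.677) = 0.526617 + 0.380997 = 0.9076. Pe*log2(M-1) = 0.323*log2(48) = 1.803943. Bound = H(Pe) + Pe*log2(M-1) = 0.526617 + 0.380997 + 1.803943 = 2.7116

2.7116 bits


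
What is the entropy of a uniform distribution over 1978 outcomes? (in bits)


H = log2(n) = log2(1978) = 10.9498

10.9498 bits


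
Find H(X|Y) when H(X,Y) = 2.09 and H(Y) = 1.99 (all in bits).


H(X|Y) = H(X,Y) - H(Y) = 2.09 - 1.99 = 0.1

0.1 bits


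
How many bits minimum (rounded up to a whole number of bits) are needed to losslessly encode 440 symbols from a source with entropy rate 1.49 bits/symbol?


Minimum bits >= n * H = 440 * 1.49 = 655.6, rounded up to a whole number of bits = 656

656 bits


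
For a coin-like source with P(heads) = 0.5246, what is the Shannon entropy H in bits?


H = -p*log2(p) - (1-p)*log2(1-p). -0.5246*log2(0.5246) = 0.488251; -0.4754*log2(0.4754) = 0.510003. H = 0.488251 + 0.510003 = 0.9983

0.9983 bits


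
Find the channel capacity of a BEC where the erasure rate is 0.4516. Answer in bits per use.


C = 1 - epsilon = 1 - 0.4516 = 0.5484

0.5484 bits


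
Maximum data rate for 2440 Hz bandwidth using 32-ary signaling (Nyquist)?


Rate = 2 * B * log2(M) = 2 * 2440 * 5.0 = 24400.0

24400.0 bps


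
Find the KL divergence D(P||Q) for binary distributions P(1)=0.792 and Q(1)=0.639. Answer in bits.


KL = p*log2(p/q) + (1-p)*log2((1-p)/(1-q)) = 0.792*log2(0.792/0.639) + 0.208*log2(0.208/0.361) = 0.0798

0.0798 bits


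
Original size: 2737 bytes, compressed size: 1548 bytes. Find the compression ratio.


Ratio = original / compressed = 2737 / 1548 = 1.7681

1.7681


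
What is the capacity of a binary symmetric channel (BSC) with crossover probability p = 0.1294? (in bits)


H(p) = -p*log2(p) - (1-p)*log2(1-p) = -0.1294*log2(0.1294) - 0.8706*log2(0.8706) = 0.381742 + 0.174049 = 0.5558. C = 1 - H(p) = 1 - 0.5558 = 0.4442

0.4442 bits


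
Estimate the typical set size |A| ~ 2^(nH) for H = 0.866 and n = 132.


log2|A_typical| = nH = 132 * 0.866 = 114.312, so |A_typical| ~ 2^114.312 = 2.578e+34

2.578e+34


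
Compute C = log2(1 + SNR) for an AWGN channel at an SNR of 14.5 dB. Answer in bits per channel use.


SNR_linear = 10^(14.5/10) = 28.1838; C = log2(1 + SNR_linear) = log2(1 + 28.1838) = 4.8671

4.8671 bits/channel use


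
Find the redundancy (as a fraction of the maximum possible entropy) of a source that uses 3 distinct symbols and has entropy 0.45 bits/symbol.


H_max = log2(K) = log2(3) = 1.585 bits/symbol. Redundancy = 1 - H/H_max = 1 - 0.45/1.585 = 1 - 0.2839 = 0.7161

0.7161


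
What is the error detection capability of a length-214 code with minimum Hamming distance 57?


Detection capability = d_min - 1 = 57 - 1 = 56

56 errors


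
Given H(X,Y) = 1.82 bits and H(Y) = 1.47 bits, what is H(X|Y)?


H(X|Y) = H(X,Y) - H(Y) = 1.82 - 1.47 = 0.35

0.35 bits


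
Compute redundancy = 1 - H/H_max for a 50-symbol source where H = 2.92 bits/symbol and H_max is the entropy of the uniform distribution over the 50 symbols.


H_max = log2(K) = log2(50) = 5.6439 bits/symbol. Redundancy = 1 - H/H_max = 1 - 2.92/5.6439 = 1 - 0.5174 = 0.4826

0.4826


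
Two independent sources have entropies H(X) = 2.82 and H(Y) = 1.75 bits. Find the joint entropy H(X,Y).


For independent variables, H(X,Y) = H(X) + H(Y) = 2.82 + 1.75 = 4.57

4.57 bits


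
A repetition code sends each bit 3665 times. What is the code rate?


Rate = k/n = 1/3665

1/3665


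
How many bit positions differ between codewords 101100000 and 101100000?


Count differing positions: . . . . . . . . . = 0 differences

0


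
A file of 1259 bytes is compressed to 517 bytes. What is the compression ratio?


Ratio = original / compressed = 1259 / 517 = 2.4352

2.4352


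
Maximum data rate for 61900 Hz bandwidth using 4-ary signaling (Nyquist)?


Rate = 2 * B * log2(M) = 2 * 61900 * 2.0 = 247600.0

247600.0 bps


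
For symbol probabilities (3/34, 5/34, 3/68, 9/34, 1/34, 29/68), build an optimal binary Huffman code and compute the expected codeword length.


Huffman construction (repeatedly merge the two least-probable nodes; each merge adds 1 bit to every symbol beneath it): 1/34 + 3/68 = 5/68; 5/68 + 3/34 = 11/68; 5/34 + 11/68 = 21/68; 9/34 + 21/68 = 39/68; 29/68 + 39/68 = 1. Resulting codeword lengths (in the order the probabilities were given): (4, 3, 5, 2, 5, 1). L_avg = sum(p_i * l_i) = 3/34*4 + 5/34*3 + 3/68*5 + 9/34*2 + 1/34*5 + 29/68*1 = 36/17 = 2.1176

2.1176 bits


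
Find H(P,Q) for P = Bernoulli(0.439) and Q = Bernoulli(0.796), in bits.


H(P,Q) = -p*log2(q) - (1-p)*log2(1-q). -0.439*log2(0.796) = 0.144501; -0.561*log2(0.204) = 1.286574. H(P,Q) = 0.144501 + 1.286574 = 1.4311

1.4311 bits


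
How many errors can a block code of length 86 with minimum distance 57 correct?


Correction capability = floor((d-1)/2) = floor((57-1)/2) = 28

28 errors


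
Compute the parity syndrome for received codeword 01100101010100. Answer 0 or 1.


Syndrome = XOR of all bits = 0 XOR 1 XOR 1 XOR 0 XOR 0 XOR 1 XOR 0 XOR 1 XOR 0 XOR 1 XOR 0 XOR 1 XOR 0 XOR 0 = 0

0


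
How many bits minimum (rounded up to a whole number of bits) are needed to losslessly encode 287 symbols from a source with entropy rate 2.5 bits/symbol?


Minimum bits >= n * H = 287 * 2.5 = 717.5, rounded up to a whole number of bits = 718

718 bits


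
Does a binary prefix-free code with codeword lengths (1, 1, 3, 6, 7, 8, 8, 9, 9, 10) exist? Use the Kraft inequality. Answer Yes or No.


Kraft sum = sum(2^(-l_i)) = 1.1611, need <= 1. Result: violated (a binary prefix-free code with these lengths cannot exist)

No


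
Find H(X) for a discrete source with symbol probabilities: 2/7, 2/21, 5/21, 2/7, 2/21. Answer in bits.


H = -sum(p_i * log2(p_i)). Terms: -(2/7)*log2(2/7) = 0.516387; -(2/21)*log2(2/21) = 0.323078; -(5/21)*log2(5/21) = 0.492950; -(2/7)*log2(2/7) = 0.516387; -(2/21)*log2(2/21) = 0.323078. H = 0.516387 + 0.323078 + 0.492950 + 0.516387 + 0.323078 = 2.1719

2.1719 bits


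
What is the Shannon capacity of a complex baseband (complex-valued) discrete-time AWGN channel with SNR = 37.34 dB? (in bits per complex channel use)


SNR_linear = 10^(37.34/10) = 5420.0089; C = log2(1 + SNR_linear) = log2(1 + 5420.0089) = 12.4043

12.4043 bits/channel use


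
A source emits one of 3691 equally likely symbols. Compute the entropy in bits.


H = log2(n) = log2(3691) = 11.8498

11.8498 bits


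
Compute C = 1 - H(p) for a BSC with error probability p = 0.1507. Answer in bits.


H(p) = -p*log2(p) - (1-p)*log2(1-p) = -0.1507*log2(0.1507) - 0.8493*log2(0.8493) = 0.411448 + 0.200141 = 0.6116. C = 1 - H(p) = 1 - 0.6116 = 0.3884

0.3884 bits


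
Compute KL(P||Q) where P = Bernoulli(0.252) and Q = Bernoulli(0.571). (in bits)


KL = p*log2(p/q) + (1-p)*log2((1-p)/(1-q)) = 0.252*log2(0.252/0.571) + 0.748*log2(0.748/0.429) = 0.3026

0.3026 bits


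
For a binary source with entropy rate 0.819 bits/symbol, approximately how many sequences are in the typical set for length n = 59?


log2|A_typical| = nH = 59 * 0.819 = 48.321, so |A_typical| ~ 2^48.321 = 3.516e+14

3.516e+14


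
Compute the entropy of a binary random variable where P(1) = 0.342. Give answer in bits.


H = -p*log2(p) - (1-p)*log2(1-p). -0.342*log2(0.342) = 0.529393; -0.658*log2(0.658) = 0.397327. H = 0.529393 + 0.397327 = 0.9267

0.9267 bits


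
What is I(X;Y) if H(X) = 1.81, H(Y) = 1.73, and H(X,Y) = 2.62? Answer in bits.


I(X;Y) = H(X) + H(Y) - H(X,Y) = 1.81 + 1.73 - 2.62 = 0.92

0.92 bits


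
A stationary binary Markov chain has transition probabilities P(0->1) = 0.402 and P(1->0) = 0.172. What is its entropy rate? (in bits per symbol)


Stationary distribution: pi_0 = p10/(p01+p10) = 0.2997, pi_1 = 0.7003. Entropy rate H' = pi_0*H(p01) + pi_1*H(p10) = 0.2997*0.9721 + 0.7003*0.6623 = 0.7551

0.7551 bits/symbol


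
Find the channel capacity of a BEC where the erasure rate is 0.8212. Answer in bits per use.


C = 1 - epsilon = 1 - 0.8212 = 0.1788

0.1788 bits


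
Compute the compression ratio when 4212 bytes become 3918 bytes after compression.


Ratio = original / compressed = 4212 / 3918 = 1.075

1.075


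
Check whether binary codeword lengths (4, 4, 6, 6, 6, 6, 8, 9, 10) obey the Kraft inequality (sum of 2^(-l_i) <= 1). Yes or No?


Kraft sum = sum(2^(-l_i)) = 0.1943, need <= 1. Result: satisfied (a binary prefix-free code with these lengths exists)

Yes


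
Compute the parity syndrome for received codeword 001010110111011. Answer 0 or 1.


Syndrome = XOR of all bits = 0 XOR 0 XOR 1 XOR 0 XOR 1 XOR 0 XOR 1 XOR 1 XOR 0 XOR 1 XOR 1 XOR 1 XOR 0 XOR 1 XOR 1 = 1

1


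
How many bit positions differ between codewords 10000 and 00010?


Count differing positions: ^ . . ^ . = 2 differences

2


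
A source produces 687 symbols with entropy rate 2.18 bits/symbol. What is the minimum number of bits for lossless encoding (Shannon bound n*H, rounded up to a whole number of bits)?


Minimum bits >= n * H = 687 * 2.18 = 1497.66, rounded up to a whole number of bits = 1498

1498 bits


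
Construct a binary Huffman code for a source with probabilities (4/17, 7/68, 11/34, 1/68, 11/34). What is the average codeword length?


Huffman construction (repeatedly merge the two least-probable nodes; each merge adds 1 bit to every symbol beneath it): 1/68 + 7/68 = 2/17; 2/17 + 4/17 = 6/17; 11/34 + 11/34 = 11/17; 6/17 + 11/17 = 1. Resulting codeword lengths (in the order the probabilities were given): (2, 3, 2, 3, 2). L_avg = sum(p_i * l_i) = 4/17*2 + 7/68*3 + 11/34*2 + 1/68*3 + 11/34*2 = 36/17 = 2.1176

2.1176 bits


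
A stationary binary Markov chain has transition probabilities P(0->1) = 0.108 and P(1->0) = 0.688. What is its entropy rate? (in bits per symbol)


Stationary distribution: pi_0 = p10/(p01+p10) = 0.8643, pi_1 = 0.1357. Entropy rate H' = pi_0*H(p01) + pi_1*H(p10) = 0.8643*0.4939 + 0.1357*0.8955 = 0.5483

0.5483 bits/symbol


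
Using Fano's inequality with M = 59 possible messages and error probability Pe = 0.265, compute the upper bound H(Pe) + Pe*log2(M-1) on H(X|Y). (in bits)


H(Pe) = -Pe*log2(Pe) - (1-Pe)*log2(1-Pe) = -0.265*log2(0.265) - 0.735*log2(0.735) = 0.507723 + 0.326475 = 0.8342. Pe*log2(M-1) = 0.265*log2(58) = 1.552365. Bound = H(Pe) + Pe*log2(M-1) = 0.507723 + 0.326475 + 1.552365 = 2.3866

2.3866 bits


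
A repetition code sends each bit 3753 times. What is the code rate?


Rate = k/n = 1/3753

1/3753


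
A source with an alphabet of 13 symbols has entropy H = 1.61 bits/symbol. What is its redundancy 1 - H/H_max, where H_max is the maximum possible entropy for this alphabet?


H_max = log2(K) = log2(13) = 3.7004 bits/symbol. Redundancy = 1 - H/H_max = 1 - 1.61/3.7004 = 1 - 0.4351 = 0.5649

0.5649


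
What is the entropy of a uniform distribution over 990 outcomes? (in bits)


H = log2(n) = log2(990) = 9.9513

9.9513 bits


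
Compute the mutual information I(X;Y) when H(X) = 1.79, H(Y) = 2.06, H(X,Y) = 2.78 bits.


I(X;Y) = H(X) + H(Y) - H(X,Y) = 1.79 + 2.06 - 2.78 = 1.07

1.07 bits


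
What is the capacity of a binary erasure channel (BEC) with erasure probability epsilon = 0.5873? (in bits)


C = 1 - epsilon = 1 - 0.5873 = 0.4127

0.4127 bits


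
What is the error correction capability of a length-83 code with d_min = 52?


Correction capability = floor((d-1)/2) = floor((52-1)/2) = 25

25 errors


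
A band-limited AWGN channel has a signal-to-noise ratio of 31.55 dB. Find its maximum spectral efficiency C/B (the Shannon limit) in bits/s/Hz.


SNR_linear = 10^(31.55/10) = 1428.894; C/B = log2(1 + SNR_linear) = log2(1 + 1428.894) = 10.4817

10.4817 bits/s/Hz


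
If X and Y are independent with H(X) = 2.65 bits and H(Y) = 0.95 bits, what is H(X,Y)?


For independent variables, H(X,Y) = H(X) + H(Y) = 2.65 + 0.95 = 3.6

3.6 bits


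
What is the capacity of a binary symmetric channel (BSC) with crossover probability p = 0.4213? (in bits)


H(p) = -p*log2(p) - (1-p)*log2(1-p) = -0.4213*log2(0.4213) - 0.5787*log2(0.5787) = 0.525395 + 0.456659 = 0.9821. C = 1 - H(p) = 1 - 0.9821 = 0.0179

0.0179 bits


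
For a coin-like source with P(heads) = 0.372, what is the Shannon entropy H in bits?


H = -p*log2(p) - (1-p)*log2(1-p). -0.372*log2(0.372) = 0.530705; -0.628*log2(0.628) = 0.421491. H = 0.530705 + 0.421491 = 0.9522

0.9522 bits


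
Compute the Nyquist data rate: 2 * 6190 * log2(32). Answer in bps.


Rate = 2 * B * log2(M) = 2 * 6190 * 5.0 = 61900.0

61900.0 bps


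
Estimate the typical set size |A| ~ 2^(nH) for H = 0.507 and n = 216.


log2|A_typical| = nH = 216 * 0.507 = 109.512, so |A_typical| ~ 2^109.512 = 9.255e+32

9.255e+32


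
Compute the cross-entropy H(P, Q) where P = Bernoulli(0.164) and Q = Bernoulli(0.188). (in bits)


H(P,Q) = -p*log2(q) - (1-p)*log2(1-q). -0.164*log2(0.188) = 0.395436; -0.836*log2(0.812) = 0.251175. H(P,Q) = 0.395436 + 0.251175 = 0.6466

0.6466 bits


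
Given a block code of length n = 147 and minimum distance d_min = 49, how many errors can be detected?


Detection capability = d_min - 1 = 49 - 1 = 48

48 errors


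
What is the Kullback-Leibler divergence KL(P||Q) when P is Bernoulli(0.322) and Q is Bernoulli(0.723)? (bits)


KL = p*log2(p/q) + (1-p)*log2((1-p)/(1-q)) = 0.322*log2(0.322/0.723) + 0.678*log2(0.678/0.277) = 0.4998

0.4998 bits


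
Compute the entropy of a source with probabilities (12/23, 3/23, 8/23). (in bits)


H = -sum(p_i * log2(p_i)). Terms: -(12/23)*log2(12/23) = 0.489704; -(3/23)*log2(3/23) = 0.383296; -(8/23)*log2(8/23) = 0.529935. H = 0.489704 + 0.383296 + 0.529935 = 1.4029

1.4029 bits


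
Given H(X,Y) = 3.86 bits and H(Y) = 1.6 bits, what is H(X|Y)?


H(X|Y) = H(X,Y) - H(Y) = 3.86 - 1.6 = 2.26

2.26 bits


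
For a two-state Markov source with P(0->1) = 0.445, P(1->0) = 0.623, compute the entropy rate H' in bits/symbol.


Stationary distribution: pi_0 = p10/(p01+p10) = 0.5833, pi_1 = 0.4167. Entropy rate H' = pi_0*H(p01) + pi_1*H(p10) = 0.5833*0.9913 + 0.4167*0.9559 = 0.9765

0.9765 bits/symbol


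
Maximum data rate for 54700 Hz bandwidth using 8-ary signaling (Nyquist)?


Rate = 2 * B * log2(M) = 2 * 54700 * 3.0 = 328200.0

328200.0 bps


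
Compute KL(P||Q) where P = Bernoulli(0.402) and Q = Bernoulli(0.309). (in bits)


KL = p*log2(p/q) + (1-p)*log2((1-p)/(1-q)) = 0.402*log2(0.402/0.309) + 0.598*log2(0.598/0.691) = 0.0279

0.0279 bits


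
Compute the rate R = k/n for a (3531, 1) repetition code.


Rate = k/n = 1/3531

1/3531


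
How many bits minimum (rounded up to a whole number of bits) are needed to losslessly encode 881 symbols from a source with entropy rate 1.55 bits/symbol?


Minimum bits >= n * H = 881 * 1.55 = 1365.55, rounded up to a whole number of bits = 1366

1366 bits


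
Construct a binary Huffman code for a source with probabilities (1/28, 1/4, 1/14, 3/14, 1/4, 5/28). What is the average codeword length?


Huffman construction (repeatedly merge the two least-probable nodes; each merge adds 1 bit to every symbol beneath it): 1/28 + 1/14 = 3/28; 3/28 + 5/28 = 2/7; 3/14 + 1/4 = 13/28; 1/4 + 2/7 = 15/28; 13/28 + 15/28 = 1. Resulting codeword lengths (in the order the probabilities were given): (4, 2, 4, 2, 2, 3). L_avg = sum(p_i * l_i) = 1/28*4 + 1/4*2 + 1/14*4 + 3/14*2 + 1/4*2 + 5/28*3 = 67/28 = 2.3929

2.3929 bits


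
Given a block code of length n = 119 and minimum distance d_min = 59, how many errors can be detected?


Detection capability = d_min - 1 = 59 - 1 = 58

58 errors


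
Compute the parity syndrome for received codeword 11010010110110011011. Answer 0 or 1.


Syndrome = XOR of all bits = 1 XOR 1 XOR 0 XOR 1 XOR 0 XOR 0 XOR 1 XOR 0 XOR 1 XOR 1 XOR 0 XOR 1 XOR 1 XOR 0 XOR 0 XOR 1 XOR 1 XOR 0 XOR 1 XOR 1 = 0

0


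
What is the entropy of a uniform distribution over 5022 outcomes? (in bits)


H = log2(n) = log2(5022) = 12.294

12.294 bits


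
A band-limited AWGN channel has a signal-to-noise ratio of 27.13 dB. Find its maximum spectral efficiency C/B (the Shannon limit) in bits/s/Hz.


SNR_linear = 10^(27.13/10) = 516.4164; C/B = log2(1 + SNR_linear) = log2(1 + 516.4164) = 9.0152

9.0152 bits/s/Hz


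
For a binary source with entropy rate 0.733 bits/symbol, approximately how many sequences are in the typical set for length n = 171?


log2|A_typical| = nH = 171 * 0.733 = 125.343, so |A_typical| ~ 2^125.343 = 5.395e+37

5.395e+37


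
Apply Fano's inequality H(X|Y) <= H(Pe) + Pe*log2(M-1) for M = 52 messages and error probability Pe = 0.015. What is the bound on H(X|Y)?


H(Pe) = -Pe*log2(Pe) - (1-Pe)*log2(1-Pe) = -0.015*log2(0.015) - 0.985*log2(0.985) = 0.090883 + 0.021477 = 0.1124. Pe*log2(M-1) = 0.015*log2(51) = 0.085086. Bound = H(Pe) + Pe*log2(M-1) = 0.090883 + 0.021477 + 0.085086 = 0.1974

0.1974 bits


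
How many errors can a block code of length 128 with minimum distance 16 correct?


Correction capability = floor((d-1)/2) = floor((16-1)/2) = 7

7 errors


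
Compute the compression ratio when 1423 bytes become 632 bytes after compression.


Ratio = original / compressed = 1423 / 632 = 2.2516

2.2516


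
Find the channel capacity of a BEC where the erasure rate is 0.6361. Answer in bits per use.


C = 1 - epsilon = 1 - 0.6361 = 0.3639

0.3639 bits


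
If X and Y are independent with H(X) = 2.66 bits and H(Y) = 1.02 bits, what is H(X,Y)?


For independent variables, H(X,Y) = H(X) + H(Y) = 2.66 + 1.02 = 3.68

3.68 bits


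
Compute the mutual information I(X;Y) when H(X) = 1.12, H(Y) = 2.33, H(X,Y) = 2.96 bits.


I(X;Y) = H(X) + H(Y) - H(X,Y) = 1.12 + 2.33 - 2.96 = 0.49

0.49 bits


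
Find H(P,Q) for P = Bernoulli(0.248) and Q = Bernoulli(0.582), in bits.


H(P,Q) = -p*log2(q) - (1-p)*log2(1-q). -0.248*log2(0.582) = 0.193665; -0.752*log2(0.418) = 0.946336. H(P,Q) = 0.193665 + 0.946336 = 1.14

1.14 bits


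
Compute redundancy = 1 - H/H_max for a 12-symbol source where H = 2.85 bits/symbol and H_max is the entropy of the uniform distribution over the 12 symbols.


H_max = log2(K) = log2(12) = 3.585 bits/symbol. Redundancy = 1 - H/H_max = 1 - 2.85/3.585 = 1 - 0.795 = 0.205

0.205


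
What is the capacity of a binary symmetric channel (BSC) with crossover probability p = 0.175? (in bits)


H(p) = -p*log2(p) - (1-p)*log2(1-p) = -0.175*log2(0.175) - 0.825*log2(0.825) = 0.440050 + 0.228966 = 0.669. C = 1 - H(p) = 1 - 0.669 = 0.331

0.331 bits


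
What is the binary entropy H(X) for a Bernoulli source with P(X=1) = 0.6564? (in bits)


H = -p*log2(p) - (1-p)*log2(1-p). -0.6564*log2(0.6564) = 0.398666; -0.3436*log2(0.3436) = 0.529556. H = 0.398666 + 0.529556 = 0.9282

0.9282 bits


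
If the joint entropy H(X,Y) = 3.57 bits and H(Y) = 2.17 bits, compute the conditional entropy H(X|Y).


H(X|Y) = H(X,Y) - H(Y) = 3.57 - 2.17 = 1.4

1.4 bits


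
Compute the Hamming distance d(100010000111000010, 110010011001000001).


Count differing positions: . ^ . . . . . ^ ^ ^ ^ . . . . . ^ ^ = 7 differences

7


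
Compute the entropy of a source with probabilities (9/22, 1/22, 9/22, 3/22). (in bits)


H = -sum(p_i * log2(p_i)). Terms: -(9/22)*log2(9/22) = 0.527525; -(1/22)*log2(1/22) = 0.202701; -(9/22)*log2(9/22) = 0.527525; -(3/22)*log2(3/22) = 0.391973. H = 0.527525 + 0.202701 + 0.527525 + 0.391973 = 1.6497

1.6497 bits


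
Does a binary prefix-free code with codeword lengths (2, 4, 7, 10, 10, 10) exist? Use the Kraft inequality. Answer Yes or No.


Kraft sum = sum(2^(-l_i)) = 0.3232, need <= 1. Result: satisfied (a binary prefix-free code with these lengths exists)

Yes


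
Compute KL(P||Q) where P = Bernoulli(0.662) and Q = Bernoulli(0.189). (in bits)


KL = p*log2(p/q) + (1-p)*log2((1-p)/(1-q)) = 0.662*log2(0.662/0.189) + 0.338*log2(0.338/0.811) = 0.7704

0.7704 bits


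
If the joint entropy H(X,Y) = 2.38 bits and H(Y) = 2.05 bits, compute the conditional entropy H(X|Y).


H(X|Y) = H(X,Y) - H(Y) = 2.38 - 2.05 = 0.33

0.33 bits


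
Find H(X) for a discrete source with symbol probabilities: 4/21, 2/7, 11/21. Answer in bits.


H = -sum(p_i * log2(p_i)). Terms: -(4/21)*log2(4/21) = 0.455680; -(2/7)*log2(2/7) = 0.516387; -(11/21)*log2(11/21) = 0.488654. H = 0.455680 + 0.516387 + 0.488654 = 1.4607

1.4607 bits


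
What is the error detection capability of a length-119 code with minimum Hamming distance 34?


Detection capability = d_min - 1 = 34 - 1 = 33

33 errors


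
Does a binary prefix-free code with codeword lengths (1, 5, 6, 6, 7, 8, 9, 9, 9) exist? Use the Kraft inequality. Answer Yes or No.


Kraft sum = sum(2^(-l_i)) = 0.5801, need <= 1. Result: satisfied (a binary prefix-free code with these lengths exists)

Yes


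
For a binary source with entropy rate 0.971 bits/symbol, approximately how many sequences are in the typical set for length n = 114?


log2|A_typical| = nH = 114 * 0.971 = 110.694, so |A_typical| ~ 2^110.694 = 2.100e+33

2.100e+33


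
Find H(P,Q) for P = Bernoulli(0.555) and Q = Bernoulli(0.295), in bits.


H(P,Q) = -p*log2(q) - (1-p)*log2(1-q). -0.555*log2(0.295) = 0.977473; -0.445*log2(0.705) = 0.224416. H(P,Q) = 0.977473 + 0.224416 = 1.2019

1.2019 bits


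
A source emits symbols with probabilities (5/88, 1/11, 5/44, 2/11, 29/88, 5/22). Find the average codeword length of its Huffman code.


Huffman construction (repeatedly merge the two least-probable nodes; each merge adds 1 bit to every symbol beneath it): 5/88 + 1/11 = 13/88; 5/44 + 13/88 = 23/88; 2/11 + 5/22 = 9/22; 23/88 + 29/88 = 13/22; 9/22 + 13/22 = 1. Resulting codeword lengths (in the order the probabilities were given): (4, 4, 3, 2, 2, 2). L_avg = sum(p_i * l_i) = 5/88*4 + 1/11*4 + 5/44*3 + 2/11*2 + 29/88*2 + 5/22*2 = 53/22 = 2.4091

2.4091 bits


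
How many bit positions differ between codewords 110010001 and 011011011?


Count differing positions: ^ . ^ . . ^ . ^ . = 4 differences

4


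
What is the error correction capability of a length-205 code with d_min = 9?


Correction capability = floor((d-1)/2) = floor((9-1)/2) = 4

4 errors


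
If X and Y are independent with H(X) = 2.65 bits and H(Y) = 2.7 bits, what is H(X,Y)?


For independent variables, H(X,Y) = H(X) + H(Y) = 2.65 + 2.7 = 5.35

5.35 bits


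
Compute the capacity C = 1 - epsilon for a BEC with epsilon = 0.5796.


C = 1 - epsilon = 1 - 0.5796 = 0.4204

0.4204 bits


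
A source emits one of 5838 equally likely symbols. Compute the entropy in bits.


H = log2(n) = log2(5838) = 12.5113

12.5113 bits


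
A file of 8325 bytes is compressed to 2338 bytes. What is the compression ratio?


Ratio = original / compressed = 8325 / 2338 = 3.5607

3.5607


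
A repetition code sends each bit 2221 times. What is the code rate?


Rate = k/n = 1/2221

1/2221


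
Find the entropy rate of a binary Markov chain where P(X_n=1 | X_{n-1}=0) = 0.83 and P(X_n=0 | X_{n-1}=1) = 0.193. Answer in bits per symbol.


Stationary distribution: pi_0 = p10/(p01+p10) = 0.1887, pi_1 = 0.8113. Entropy rate H' = pi_0*H(p01) + pi_1*H(p10) = 0.1887*0.6577 + 0.8113*0.7077 = 0.6983

0.6983 bits/symbol


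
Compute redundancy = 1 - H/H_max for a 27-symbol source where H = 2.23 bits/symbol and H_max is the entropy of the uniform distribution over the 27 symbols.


H_max = log2(K) = log2(27) = 4.7549 bits/symbol. Redundancy = 1 - H/H_max = 1 - 2.23/4.7549 = 1 - 0.469 = 0.531

0.531


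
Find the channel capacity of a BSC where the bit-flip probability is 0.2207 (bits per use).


H(p) = -p*log2(p) - (1-p)*log2(1-p) = -0.2207*log2(0.2207) - 0.7793*log2(0.7793) = 0.481091 + 0.280353 = 0.7614. C = 1 - H(p) = 1 - 0.7614 = 0.2386

0.2386 bits


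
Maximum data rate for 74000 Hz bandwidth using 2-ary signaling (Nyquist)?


Rate = 2 * B * log2(M) = 2 * 74000 * 1.0 = 148000.0

148000.0 bps


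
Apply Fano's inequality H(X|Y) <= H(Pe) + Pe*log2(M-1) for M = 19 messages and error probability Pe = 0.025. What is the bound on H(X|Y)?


H(Pe) = -Pe*log2(Pe) - (1-Pe)*log2(1-Pe) = -0.025*log2(0.025) - 0.975*log2(0.975) = 0.133048 + 0.035613 = 0.1687. Pe*log2(M-1) = 0.025*log2(18) = 0.104248. Bound = H(Pe) + Pe*log2(M-1) = 0.133048 + 0.035613 + 0.104248 = 0.2729

0.2729 bits


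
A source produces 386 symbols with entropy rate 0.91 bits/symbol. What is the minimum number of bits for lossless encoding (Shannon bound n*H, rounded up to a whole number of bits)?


Minimum bits >= n * H = 386 * 0.91 = 351.26, rounded up to a whole number of bits = 352

352 bits


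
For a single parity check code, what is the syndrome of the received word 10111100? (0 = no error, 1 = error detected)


Syndrome = XOR of all bits = 1 XOR 0 XOR 1 XOR 1 XOR 1 XOR 1 XOR 0 XOR 0 = 1

1


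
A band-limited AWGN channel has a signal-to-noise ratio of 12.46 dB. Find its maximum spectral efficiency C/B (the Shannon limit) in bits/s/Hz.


SNR_linear = 10^(12.46/10) = 17.6198; C/B = log2(1 + SNR_linear) = log2(1 + 17.6198) = 4.2188

4.2188 bits/s/Hz


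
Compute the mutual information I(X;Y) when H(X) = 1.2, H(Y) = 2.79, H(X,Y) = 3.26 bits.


I(X;Y) = H(X) + H(Y) - H(X,Y) = 1.2 + 2.79 - 3.26 = 0.73

0.73 bits


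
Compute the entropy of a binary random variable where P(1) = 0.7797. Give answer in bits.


H = -p*log2(p) - (1-p)*log2(1-p). -0.7797*log2(0.7797) = 0.279919; -0.2203*log2(0.2203) = 0.480796. H = 0.279919 + 0.480796 = 0.7607

0.7607 bits


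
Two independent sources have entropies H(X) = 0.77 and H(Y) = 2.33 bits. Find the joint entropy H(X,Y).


For independent variables, H(X,Y) = H(X) + H(Y) = 0.77 + 2.33 = 3.1

3.1 bits


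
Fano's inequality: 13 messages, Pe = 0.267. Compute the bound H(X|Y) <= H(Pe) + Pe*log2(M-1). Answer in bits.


H(Pe) = -Pe*log2(Pe) - (1-Pe)*log2(1-Pe) = -0.267*log2(0.267) - 0.733*log2(0.733) = 0.508659 + 0.328468 = 0.8371. Pe*log2(M-1) = 0.267*log2(12) = 0.957185. Bound = H(Pe) + Pe*log2(M-1) = 0.508659 + 0.328468 + 0.957185 = 1.7943

1.7943 bits


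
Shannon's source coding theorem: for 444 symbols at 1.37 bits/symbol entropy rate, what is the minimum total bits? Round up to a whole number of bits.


Minimum bits >= n * H = 444 * 1.37 = 608.28, rounded up to a whole number of bits = 609

609 bits


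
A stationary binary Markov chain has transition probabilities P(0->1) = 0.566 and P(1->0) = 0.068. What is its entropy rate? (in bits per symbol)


Stationary distribution: pi_0 = p10/(p01+p10) = 0.1073, pi_1 = 0.8927. Entropy rate H' = pi_0*H(p01) + pi_1*H(p10) = 0.1073*0.9874 + 0.8927*0.3584 = 0.4259

0.4259 bits/symbol


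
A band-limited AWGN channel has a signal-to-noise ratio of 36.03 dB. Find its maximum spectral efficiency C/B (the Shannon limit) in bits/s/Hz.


SNR_linear = 10^(36.03/10) = 4008.6672; C/B = log2(1 + SNR_linear) = log2(1 + 4008.6672) = 11.9693

11.9693 bits/s/Hz


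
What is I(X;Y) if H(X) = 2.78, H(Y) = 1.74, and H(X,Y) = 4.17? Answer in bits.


I(X;Y) = H(X) + H(Y) - H(X,Y) = 2.78 + 1.74 - 4.17 = 0.35

0.35 bits


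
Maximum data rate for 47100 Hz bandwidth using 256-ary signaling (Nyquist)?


Rate = 2 * B * log2(M) = 2 * 47100 * 8.0 = 753600.0

753600.0 bps


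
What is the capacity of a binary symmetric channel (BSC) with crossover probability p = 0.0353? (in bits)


H(p) = -p*log2(p) - (1-p)*log2(1-p) = -0.0353*log2(0.0353) - 0.9647*log2(0.9647) = 0.170294 + 0.050018 = 0.2203. C = 1 - H(p) = 1 - 0.2203 = 0.7797

0.7797 bits


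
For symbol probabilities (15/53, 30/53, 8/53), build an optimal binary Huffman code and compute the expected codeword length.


Huffman construction (repeatedly merge the two least-probable nodes; each merge adds 1 bit to every symbol beneath it): 8/53 + 15/53 = 23/53; 23/53 + 30/53 = 1. Resulting codeword lengths (in the order the probabilities were given): (2, 1, 2). L_avg = sum(p_i * l_i) = 15/53*2 + 30/53*1 + 8/53*2 = 76/53 = 1.434

1.434 bits


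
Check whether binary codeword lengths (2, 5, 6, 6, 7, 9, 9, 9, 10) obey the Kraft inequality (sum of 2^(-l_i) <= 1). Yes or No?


Kraft sum = sum(2^(-l_i)) = 0.3271, need <= 1. Result: satisfied (a binary prefix-free code with these lengths exists)

Yes


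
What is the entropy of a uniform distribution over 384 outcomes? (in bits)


H = log2(n) = log2(384) = 8.585

8.585 bits


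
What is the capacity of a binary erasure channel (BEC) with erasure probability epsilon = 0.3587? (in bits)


C = 1 - epsilon = 1 - 0.3587 = 0.6413

0.6413 bits


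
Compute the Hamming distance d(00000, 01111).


Count differing positions: . ^ ^ ^ ^ = 4 differences

4


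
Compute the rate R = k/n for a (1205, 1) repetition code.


Rate = k/n = 1/1205

1/1205


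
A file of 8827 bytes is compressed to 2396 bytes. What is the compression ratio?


Ratio = original / compressed = 8827 / 2396 = 3.6841

3.6841


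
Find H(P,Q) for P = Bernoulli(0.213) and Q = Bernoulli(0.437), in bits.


H(P,Q) = -p*log2(q) - (1-p)*log2(1-q). -0.213*log2(0.437) = 0.254385; -0.787*log2(0.563) = 0.652260. H(P,Q) = 0.254385 + 0.652260 = 0.9066

0.9066 bits


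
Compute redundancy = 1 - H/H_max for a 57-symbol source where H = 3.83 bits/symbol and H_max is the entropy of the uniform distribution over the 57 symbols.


H_max = log2(K) = log2(57) = 5.8329 bits/symbol. Redundancy = 1 - H/H_max = 1 - 3.83/5.8329 = 1 - 0.6566 = 0.3434

0.3434


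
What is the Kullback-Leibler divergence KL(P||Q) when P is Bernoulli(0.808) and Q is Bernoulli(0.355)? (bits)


KL = p*log2(p/q) + (1-p)*log2((1-p)/(1-q)) = 0.808*log2(0.808/0.355) + 0.192*log2(0.192/0.645) = 0.6231

0.6231 bits


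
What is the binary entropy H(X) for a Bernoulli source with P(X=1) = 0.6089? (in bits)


H = -p*log2(p) - (1-p)*log2(1-p). -0.6089*log2(0.6089) = 0.435804; -0.3911*log2(0.3911) = 0.529702. H = 0.435804 + 0.529702 = 0.9655

0.9655 bits


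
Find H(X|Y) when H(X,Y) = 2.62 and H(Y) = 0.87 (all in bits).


H(X|Y) = H(X,Y) - H(Y) = 2.62 - 0.87 = 1.75

1.75 bits


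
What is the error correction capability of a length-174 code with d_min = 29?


Correction capability = floor((d-1)/2) = floor((29-1)/2) = 14

14 errors


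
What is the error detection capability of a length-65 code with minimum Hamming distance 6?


Detection capability = d_min - 1 = 6 - 1 = 5

5 errors


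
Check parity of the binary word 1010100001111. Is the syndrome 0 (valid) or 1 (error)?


Syndrome = XOR of all bits = 1 XOR 0 XOR 1 XOR 0 XOR 1 XOR 0 XOR 0 XOR 0 XOR 0 XOR 1 XOR 1 XOR 1 XOR 1 = 1

1


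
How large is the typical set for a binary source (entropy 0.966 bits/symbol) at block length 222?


log2|A_typical| = nH = 222 * 0.966 = 214.452, so |A_typical| ~ 2^214.452 = 3.602e+64

3.602e+64


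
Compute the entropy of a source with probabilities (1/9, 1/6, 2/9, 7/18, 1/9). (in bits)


H = -sum(p_i * log2(p_i)). Terms: -(1/9)*log2(1/9) = 0.352214; -(1/6)*log2(1/6) = 0.430827; -(2/9)*log2(2/9) = 0.482206; -(7/18)*log2(7/18) = 0.529888; -(1/9)*log2(1/9) = 0.352214. H = 0.352214 + 0.430827 + 0.482206 + 0.529888 + 0.352214 = 2.1473

2.1473 bits
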